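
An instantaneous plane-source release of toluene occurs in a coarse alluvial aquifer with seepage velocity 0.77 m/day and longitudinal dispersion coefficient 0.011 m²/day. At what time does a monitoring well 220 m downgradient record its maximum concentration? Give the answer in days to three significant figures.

286 days

For the 1D instantaneous-source solution, setting ∂C/∂t = 0 at fixed x gives v²t² + 2Dt − x² = 0, so t = (√(D² + v²x²) − D)/v².
√(D² + v²x²) = √(0.011² + 0.77² × 220²) = 169.4; v² = 0.5929.
t = (169.4 − 0.011)/0.5929 = 286 days (vs. the pure-advection estimate x/v = 286 d).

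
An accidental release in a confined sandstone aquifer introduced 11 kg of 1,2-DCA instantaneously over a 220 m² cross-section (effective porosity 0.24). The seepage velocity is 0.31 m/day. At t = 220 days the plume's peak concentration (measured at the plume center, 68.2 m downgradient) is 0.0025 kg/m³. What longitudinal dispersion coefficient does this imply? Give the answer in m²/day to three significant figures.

At the plume center C_max = M/(n_e·A·√(4πDt)), so D = M²/(4πt·(n_e·A·C_max)²).
n_e·A·C_max = 0.24 × 220 × 0.0025 = 0.1320 kg/m.
D = 11²/(4π × 220 × 0.1320²) = 2.51 m²/day.

2.51 m²/day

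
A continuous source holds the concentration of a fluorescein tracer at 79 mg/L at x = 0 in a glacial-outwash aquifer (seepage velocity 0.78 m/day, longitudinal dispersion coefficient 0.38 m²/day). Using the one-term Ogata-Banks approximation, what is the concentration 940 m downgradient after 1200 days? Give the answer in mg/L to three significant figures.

For a continuous step input, C/C₀ ≈ ½·erfc((x−vt)/(2√(Dt))).
vt = 0.78 × 1200 = 936 m and 2√(Dt) = 2√(0.38 × 1200) = 42.71 m.
Argument (x−vt)/(2√(Dt)) = (940 − 936)/42.71 = 0.09365; ½·erfc(0.09365) = 0.4473.
C = 79 × 0.4473 = 35.3 mg/L.

35.3 mg/L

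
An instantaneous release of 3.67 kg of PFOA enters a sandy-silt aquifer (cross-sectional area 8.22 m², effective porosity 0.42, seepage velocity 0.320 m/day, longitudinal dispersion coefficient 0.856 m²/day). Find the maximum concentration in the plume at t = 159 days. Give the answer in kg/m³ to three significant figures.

0.0257 kg/m³

The peak of an instantaneous 1D plume sits at x = vt; there the Gaussian factor is 1 and C_max = M/(n_e·A·√(4πDt)), where n_e·A is the pore area the mass is dissolved in.
√(4πDt) = √(4π × 0.856 × 159) = 41.36 m, so C_max = 3.67/(0.42 × 8.22 × 41.36) = 0.0257 kg/m³.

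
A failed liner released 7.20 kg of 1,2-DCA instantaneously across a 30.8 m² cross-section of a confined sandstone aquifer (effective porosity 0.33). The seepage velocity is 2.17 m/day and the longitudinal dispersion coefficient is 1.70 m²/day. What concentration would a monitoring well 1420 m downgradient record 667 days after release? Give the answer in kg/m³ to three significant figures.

For an instantaneous plane source, C(x,t) = M/(n_e·A·√(4πDt)) · exp(−(x−vt)²/(4Dt)), with n_e·A the pore (flow) area.
Plume center vt = 2.17 × 667 = 1447.39 m, so the well at 1420 m is 27.39 m upgradient of the peak.
√(4πDt) = 119.4 m, giving peak height M/(n_e·A·√(4πDt)) = 7.20/(0.33 × 30.8 × 119.4) = 0.005933 kg/m³.
(x−vt)²/(4Dt) = (-27.39)²/(4 × 1.70 × 667) = 0.1654; exp(−0.1654) = 0.8476.
C = 0.005933 × 0.8476 = 0.00503 kg/m³.

0.00503 kg/m³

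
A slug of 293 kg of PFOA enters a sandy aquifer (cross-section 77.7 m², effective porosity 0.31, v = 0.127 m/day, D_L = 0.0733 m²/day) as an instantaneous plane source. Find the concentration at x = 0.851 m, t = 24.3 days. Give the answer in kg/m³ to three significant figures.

1.28 kg/m³

For an instantaneous plane source, C(x,t) = M/(n_e·A·√(4πDt)) · exp(−(x−vt)²/(4Dt)), with n_e·A the pore (flow) area.
Plume center vt = 0.127 × 24.3 = 3.0861 m, so the well at 0.851 m is 2.2351 m upgradient of the peak.
√(4πDt) = 4.731 m, giving peak height M/(n_e·A·√(4πDt)) = 293/(0.31 × 77.7 × 4.731) = 2.571 kg/m³.
(x−vt)²/(4Dt) = (-2.2351)²/(4 × 0.0733 × 24.3) = 0.7012; exp(−0.7012) = 0.4960.
C = 2.571 × 0.4960 = 1.28 kg/m³.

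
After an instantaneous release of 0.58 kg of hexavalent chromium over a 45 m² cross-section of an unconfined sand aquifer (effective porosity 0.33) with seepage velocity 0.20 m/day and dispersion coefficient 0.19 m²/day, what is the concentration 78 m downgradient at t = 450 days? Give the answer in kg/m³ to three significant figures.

For an instantaneous plane source, C(x,t) = M/(n_e·A·√(4πDt)) · exp(−(x−vt)²/(4Dt)), with n_e·A the pore (flow) area.
Plume center vt = 0.20 × 450 = 90 m, so the well at 78 m is 12 m upgradient of the peak.
√(4πDt) = 32.78 m, giving peak height M/(n_e·A·√(4πDt)) = 0.58/(0.33 × 45 × 32.78) = 0.001191 kg/m³.
(x−vt)²/(4Dt) = (-12)²/(4 × 0.19 × 450) = 0.4211; exp(−0.4211) = 0.6563.
C = 0.001191 × 0.6563 = 0.000782 kg/m³.

0.000782 kg/m³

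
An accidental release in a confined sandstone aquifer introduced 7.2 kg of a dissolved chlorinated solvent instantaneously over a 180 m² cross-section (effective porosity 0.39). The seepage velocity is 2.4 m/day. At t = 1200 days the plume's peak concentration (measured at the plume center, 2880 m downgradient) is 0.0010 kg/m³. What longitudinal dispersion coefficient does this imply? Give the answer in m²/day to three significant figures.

At the plume center C_max = M/(n_e·A·√(4πDt)), so D = M²/(4πt·(n_e·A·C_max)²).
n_e·A·C_max = 0.39 × 180 × 0.0010 = 0.07020 kg/m.
D = 7.2²/(4π × 1200 × 0.07020²) = 0.698 m²/day.

0.698 m²/day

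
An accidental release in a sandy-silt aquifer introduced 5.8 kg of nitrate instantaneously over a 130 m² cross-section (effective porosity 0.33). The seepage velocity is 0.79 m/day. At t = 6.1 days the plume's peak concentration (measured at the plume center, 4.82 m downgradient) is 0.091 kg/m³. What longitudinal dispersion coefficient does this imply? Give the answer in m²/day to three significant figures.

0.0288 m²/day

At the plume center C_max = M/(n_e·A·√(4πDt)), so D = M²/(4πt·(n_e·A·C_max)²).
n_e·A·C_max = 0.33 × 130 × 0.091 = 3.904 kg/m.
D = 5.8²/(4π × 6.1 × 3.904²) = 0.0288 m²/day.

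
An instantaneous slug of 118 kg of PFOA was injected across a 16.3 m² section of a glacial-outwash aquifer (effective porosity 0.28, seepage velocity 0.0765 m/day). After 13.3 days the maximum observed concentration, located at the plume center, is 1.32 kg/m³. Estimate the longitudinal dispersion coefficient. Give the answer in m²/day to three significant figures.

At the plume center C_max = M/(n_e·A·√(4πDt)), so D = M²/(4πt·(n_e·A·C_max)²).
n_e·A·C_max = 0.28 × 16.3 × 1.32 = 6.024 kg/m.
D = 118²/(4π × 13.3 × 6.024²) = 2.30 m²/day.

2.30 m²/day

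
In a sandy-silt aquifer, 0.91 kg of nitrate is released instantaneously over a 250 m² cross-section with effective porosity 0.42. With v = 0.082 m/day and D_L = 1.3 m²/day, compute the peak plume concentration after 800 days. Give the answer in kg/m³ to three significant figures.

The peak of an instantaneous 1D plume sits at x = vt; there the Gaussian factor is 1 and C_max = M/(n_e·A·√(4πDt)), where n_e·A is the pore area the mass is dissolved in.
√(4πDt) = √(4π × 1.3 × 800) = 114.3 m, so C_max = 0.91/(0.42 × 250 × 114.3) = 7.58e-05 kg/m³.

7.58e-05 kg/m³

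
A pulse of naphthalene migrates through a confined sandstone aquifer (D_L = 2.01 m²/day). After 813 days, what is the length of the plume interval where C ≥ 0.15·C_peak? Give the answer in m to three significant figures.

The plume is Gaussian with σ = √(2Dt) = √(2 × 2.01 × 813) = 57.17 m.
C/C_peak = exp(−Δx²/(2σ²)) = 0.15 ⇒ Δx = σ·√(−2 ln 0.15) = 57.17 × 1.948 = 111.4 m.
Width = 2Δx = 223 m.

223 m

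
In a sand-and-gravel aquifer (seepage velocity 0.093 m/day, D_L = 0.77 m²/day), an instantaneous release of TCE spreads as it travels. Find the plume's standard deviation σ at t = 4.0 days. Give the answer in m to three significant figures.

Dispersive spreading gives a Gaussian with σ² = 2Dt; advection only shifts the center.
σ = √(2 × 0.77 × 4.0) = 2.48 m.

2.48 m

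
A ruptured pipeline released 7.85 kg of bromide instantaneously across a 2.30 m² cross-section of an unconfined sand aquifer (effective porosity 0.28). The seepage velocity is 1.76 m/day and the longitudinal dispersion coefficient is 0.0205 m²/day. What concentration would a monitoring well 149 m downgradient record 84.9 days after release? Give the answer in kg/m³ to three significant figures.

For an instantaneous plane source, C(x,t) = M/(n_e·A·√(4πDt)) · exp(−(x−vt)²/(4Dt)), with n_e·A the pore (flow) area.
Plume center vt = 1.76 × 84.9 = 149.424 m, so the well at 149 m is 0.424 m upgradient of the peak.
√(4πDt) = 4.677 m, giving peak height M/(n_e·A·√(4πDt)) = 7.85/(0.28 × 2.30 × 4.677) = 2.606 kg/m³.
(x−vt)²/(4Dt) = (-0.424)²/(4 × 0.0205 × 84.9) = 0.02582; exp(−0.02582) = 0.9745.
C = 2.606 × 0.9745 = 2.54 kg/m³.

2.54 kg/m³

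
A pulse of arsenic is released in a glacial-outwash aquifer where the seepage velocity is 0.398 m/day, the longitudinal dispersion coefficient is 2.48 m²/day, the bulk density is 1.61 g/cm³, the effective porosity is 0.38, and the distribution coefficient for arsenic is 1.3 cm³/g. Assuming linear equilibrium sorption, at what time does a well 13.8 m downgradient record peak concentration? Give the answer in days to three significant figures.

146 days

Retardation factor R = 1 + ρ_b·K_d/n = 1 + 1.61 × 1.3/0.38 = 6.508.
Sorption retards both mechanisms: v_R = v/R = 0.06116 m/day, D_R = D/R = 0.3811 m²/day.
Peak time from v_R²t² + 2D_R t − x² = 0: t = (√(D_R² + v_R²x²) − D_R)/v_R².
√(D_R² + v_R²x²) = √(0.3811² + 0.06116² × 13.8²) = 0.9261; v_R² = 0.003741.
t = (0.9261 − 0.3811)/0.003741 = 146 days.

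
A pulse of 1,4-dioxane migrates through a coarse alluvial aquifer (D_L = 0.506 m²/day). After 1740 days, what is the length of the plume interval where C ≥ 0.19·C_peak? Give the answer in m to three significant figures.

The plume is Gaussian with σ = √(2Dt) = √(2 × 0.506 × 1740) = 41.96 m.
C/C_peak = exp(−Δx²/(2σ²)) = 0.19 ⇒ Δx = σ·√(−2 ln 0.19) = 41.96 × 1.822 = 76.45 m.
Width = 2Δx = 153 m.

153 m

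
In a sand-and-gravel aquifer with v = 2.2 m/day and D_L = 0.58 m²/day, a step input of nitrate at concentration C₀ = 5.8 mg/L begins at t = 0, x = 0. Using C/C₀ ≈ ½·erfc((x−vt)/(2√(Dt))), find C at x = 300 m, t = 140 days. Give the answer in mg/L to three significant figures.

For a continuous step input, C/C₀ ≈ ½·erfc((x−vt)/(2√(Dt))).
vt = 2.2 × 140 = 308 m and 2√(Dt) = 2√(0.58 × 140) = 18.02 m.
Argument (x−vt)/(2√(Dt)) = (300 − 308)/18.02 = -0.4440; ½·erfc(-0.4440) = 0.7350.
C = 5.8 × 0.7350 = 4.26 mg/L.

4.26 mg/L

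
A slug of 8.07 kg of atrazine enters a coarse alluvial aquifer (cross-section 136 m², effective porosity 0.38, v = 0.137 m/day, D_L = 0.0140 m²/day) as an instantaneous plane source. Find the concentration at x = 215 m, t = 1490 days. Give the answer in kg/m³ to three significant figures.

For an instantaneous plane source, C(x,t) = M/(n_e·A·√(4πDt)) · exp(−(x−vt)²/(4Dt)), with n_e·A the pore (flow) area.
Plume center vt = 0.137 × 1490 = 204.13 m, so the well at 215 m is 10.87 m downgradient of the peak.
√(4πDt) = 16.19 m, giving peak height M/(n_e·A·√(4πDt)) = 8.07/(0.38 × 136 × 16.19) = 0.009645 kg/m³.
(x−vt)²/(4Dt) = (10.87)²/(4 × 0.0140 × 1490) = 1.416; exp(−1.416) = 0.2427.
C = 0.009645 × 0.2427 = 0.00234 kg/m³.

0.00234 kg/m³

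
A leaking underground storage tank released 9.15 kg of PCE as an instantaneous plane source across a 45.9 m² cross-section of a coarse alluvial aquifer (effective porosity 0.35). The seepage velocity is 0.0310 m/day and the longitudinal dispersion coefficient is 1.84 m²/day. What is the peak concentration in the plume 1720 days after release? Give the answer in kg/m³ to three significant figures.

0.00286 kg/m³

The peak of an instantaneous 1D plume sits at x = vt; there the Gaussian factor is 1 and C_max = M/(n_e·A·√(4πDt)), where n_e·A is the pore area the mass is dissolved in.
√(4πDt) = √(4π × 1.84 × 1720) = 199.4 m, so C_max = 9.15/(0.35 × 45.9 × 199.4) = 0.00286 kg/m³.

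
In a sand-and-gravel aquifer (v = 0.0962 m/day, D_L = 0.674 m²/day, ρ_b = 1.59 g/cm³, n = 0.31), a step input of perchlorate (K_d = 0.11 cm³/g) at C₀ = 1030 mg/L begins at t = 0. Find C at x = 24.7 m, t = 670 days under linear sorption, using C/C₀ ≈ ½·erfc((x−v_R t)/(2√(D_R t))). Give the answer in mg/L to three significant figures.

Retardation factor R = 1 + ρ_b·K_d/n = 1 + 1.59 × 0.11/0.31 = 1.564.
Sorption retards both mechanisms: v_R = v/R = 0.06151 m/day, D_R = D/R = 0.4309 m²/day.
v_R·t = 0.06151 × 670 = 41.2117 m; 2√(D_R t) = 33.98 m; argument = (24.7 − 41.2117)/33.98 = -0.4859.
C = C₀ × ½·erfc(-0.4859) = 1030 × 0.7540 = 777 mg/L.

777 mg/L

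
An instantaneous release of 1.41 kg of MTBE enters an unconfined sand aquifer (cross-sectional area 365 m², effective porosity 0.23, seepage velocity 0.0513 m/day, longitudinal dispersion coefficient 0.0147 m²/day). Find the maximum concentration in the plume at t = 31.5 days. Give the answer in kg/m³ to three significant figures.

The peak of an instantaneous 1D plume sits at x = vt; there the Gaussian factor is 1 and C_max = M/(n_e·A·√(4πDt)), where n_e·A is the pore area the mass is dissolved in.
√(4πDt) = √(4π × 0.0147 × 31.5) = 2.412 m, so C_max = 1.41/(0.23 × 365 × 2.412) = 0.00696 kg/m³.

0.00696 kg/m³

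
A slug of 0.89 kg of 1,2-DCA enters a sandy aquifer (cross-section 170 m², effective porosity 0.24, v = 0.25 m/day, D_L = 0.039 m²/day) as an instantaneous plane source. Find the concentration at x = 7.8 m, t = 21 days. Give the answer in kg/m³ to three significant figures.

For an instantaneous plane source, C(x,t) = M/(n_e·A·√(4πDt)) · exp(−(x−vt)²/(4Dt)), with n_e·A the pore (flow) area.
Plume center vt = 0.25 × 21 = 5.25 m, so the well at 7.8 m is 2.55 m downgradient of the peak.
√(4πDt) = 3.208 m, giving peak height M/(n_e·A·√(4πDt)) = 0.89/(0.24 × 170 × 3.208) = 0.006800 kg/m³.
(x−vt)²/(4Dt) = (2.55)²/(4 × 0.039 × 21) = 1.985; exp(−1.985) = 0.1374.
C = 0.006800 × 0.1374 = 0.000934 kg/m³.

0.000934 kg/m³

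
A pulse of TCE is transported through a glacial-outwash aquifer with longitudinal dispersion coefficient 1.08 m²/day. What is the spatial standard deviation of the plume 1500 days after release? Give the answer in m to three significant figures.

56.9 m

Dispersive spreading gives a Gaussian with σ² = 2Dt; advection only shifts the center.
σ = √(2 × 1.08 × 1500) = 56.9 m.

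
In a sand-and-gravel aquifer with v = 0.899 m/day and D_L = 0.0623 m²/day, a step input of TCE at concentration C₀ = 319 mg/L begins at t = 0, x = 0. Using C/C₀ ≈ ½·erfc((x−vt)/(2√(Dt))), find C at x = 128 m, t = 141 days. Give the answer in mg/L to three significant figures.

122 mg/L

For a continuous step input, C/C₀ ≈ ½·erfc((x−vt)/(2√(Dt))).
vt = 0.899 × 141 = 126.759 m and 2√(Dt) = 2√(0.0623 × 141) = 5.928 m.
Argument (x−vt)/(2√(Dt)) = (128 − 126.759)/5.928 = 0.2093; ½·erfc(0.2093) = 0.3836.
C = 319 × 0.3836 = 122 mg/L.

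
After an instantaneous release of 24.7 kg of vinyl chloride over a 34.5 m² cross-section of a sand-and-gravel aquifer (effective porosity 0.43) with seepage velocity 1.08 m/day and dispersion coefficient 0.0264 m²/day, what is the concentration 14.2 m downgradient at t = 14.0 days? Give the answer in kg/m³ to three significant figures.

For an instantaneous plane source, C(x,t) = M/(n_e·A·√(4πDt)) · exp(−(x−vt)²/(4Dt)), with n_e·A the pore (flow) area.
Plume center vt = 1.08 × 14.0 = 15.12 m, so the well at 14.2 m is 0.92 m upgradient of the peak.
√(4πDt) = 2.155 m, giving peak height M/(n_e·A·√(4πDt)) = 24.7/(0.43 × 34.5 × 2.155) = 0.7726 kg/m³.
(x−vt)²/(4Dt) = (-0.92)²/(4 × 0.0264 × 14.0) = 0.5725; exp(−0.5725) = 0.5641.
C = 0.7726 × 0.5641 = 0.436 kg/m³.

0.436 kg/m³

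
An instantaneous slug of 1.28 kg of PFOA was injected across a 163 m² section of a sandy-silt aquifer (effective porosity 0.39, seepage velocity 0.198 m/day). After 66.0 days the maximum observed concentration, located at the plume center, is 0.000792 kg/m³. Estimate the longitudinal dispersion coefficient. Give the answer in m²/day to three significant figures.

0.779 m²/day

At the plume center C_max = M/(n_e·A·√(4πDt)), so D = M²/(4πt·(n_e·A·C_max)²).
n_e·A·C_max = 0.39 × 163 × 0.000792 = 0.05035 kg/m.
D = 1.28²/(4π × 66.0 × 0.05035²) = 0.779 m²/day.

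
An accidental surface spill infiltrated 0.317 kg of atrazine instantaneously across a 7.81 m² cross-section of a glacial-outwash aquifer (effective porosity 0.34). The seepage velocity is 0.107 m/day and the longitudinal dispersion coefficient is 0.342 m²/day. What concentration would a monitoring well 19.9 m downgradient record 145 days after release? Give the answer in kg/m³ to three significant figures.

0.00434 kg/m³

For an instantaneous plane source, C(x,t) = M/(n_e·A·√(4πDt)) · exp(−(x−vt)²/(4Dt)), with n_e·A the pore (flow) area.
Plume center vt = 0.107 × 145 = 15.515 m, so the well at 19.9 m is 4.385 m downgradient of the peak.
√(4πDt) = 24.96 m, giving peak height M/(n_e·A·√(4πDt)) = 0.317/(0.34 × 7.81 × 24.96) = 0.004783 kg/m³.
(x−vt)²/(4Dt) = (4.385)²/(4 × 0.342 × 145) = 0.09694; exp(−0.09694) = 0.9076.
C = 0.004783 × 0.9076 = 0.00434 kg/m³.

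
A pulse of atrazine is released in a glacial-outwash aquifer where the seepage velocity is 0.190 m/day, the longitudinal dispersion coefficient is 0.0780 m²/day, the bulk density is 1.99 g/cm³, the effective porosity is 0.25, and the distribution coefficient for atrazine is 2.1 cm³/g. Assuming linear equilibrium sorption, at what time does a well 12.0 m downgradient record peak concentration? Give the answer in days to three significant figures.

1080 days

Retardation factor R = 1 + ρ_b·K_d/n = 1 + 1.99 × 2.1/0.25 = 17.72.
Sorption retards both mechanisms: v_R = v/R = 0.01072 m/day, D_R = D/R = 0.004402 m²/day.
Peak time from v_R²t² + 2D_R t − x² = 0: t = (√(D_R² + v_R²x²) − D_R)/v_R².
√(D_R² + v_R²x²) = √(0.004402² + 0.01072² × 12.0²) = 0.1287; v_R² = 0.0001149.
t = (0.1287 − 0.004402)/0.0001149 = 1080 days.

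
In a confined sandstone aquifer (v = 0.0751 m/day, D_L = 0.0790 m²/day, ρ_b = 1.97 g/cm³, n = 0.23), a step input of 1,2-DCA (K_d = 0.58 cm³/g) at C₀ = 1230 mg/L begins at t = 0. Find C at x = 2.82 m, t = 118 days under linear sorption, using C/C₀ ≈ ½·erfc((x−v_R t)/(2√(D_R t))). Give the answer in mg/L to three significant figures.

277 mg/L

Retardation factor R = 1 + ρ_b·K_d/n = 1 + 1.97 × 0.58/0.23 = 5.968.
Sorption retards both mechanisms: v_R = v/R = 0.01258 m/day, D_R = D/R = 0.01324 m²/day.
v_R·t = 0.01258 × 118 = 1.48444 m; 2√(D_R t) = 2.500 m; argument = (2.82 − 1.48444)/2.500 = 0.5342.
C = C₀ × ½·erfc(0.5342) = 1230 × 0.2250 = 277 mg/L.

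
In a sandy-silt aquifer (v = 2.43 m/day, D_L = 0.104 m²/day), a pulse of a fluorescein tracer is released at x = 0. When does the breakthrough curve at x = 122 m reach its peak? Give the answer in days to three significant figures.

For the 1D instantaneous-source solution, setting ∂C/∂t = 0 at fixed x gives v²t² + 2Dt − x² = 0, so t = (√(D² + v²x²) − D)/v².
√(D² + v²x²) = √(0.104² + 2.43² × 122²) = 296.5; v² = 5.9049.
t = (296.5 − 0.104)/5.9049 = 50.2 days (vs. the pure-advection estimate x/v = 50.2 d).

50.2 days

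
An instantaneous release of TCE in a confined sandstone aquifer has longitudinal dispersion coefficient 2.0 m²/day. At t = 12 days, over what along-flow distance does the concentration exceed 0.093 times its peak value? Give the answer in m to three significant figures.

The plume is Gaussian with σ = √(2Dt) = √(2 × 2.0 × 12) = 6.928 m.
C/C_peak = exp(−Δx²/(2σ²)) = 0.093 ⇒ Δx = σ·√(−2 ln 0.093) = 6.928 × 2.180 = 15.10 m.
Width = 2Δx = 30.2 m.

30.2 m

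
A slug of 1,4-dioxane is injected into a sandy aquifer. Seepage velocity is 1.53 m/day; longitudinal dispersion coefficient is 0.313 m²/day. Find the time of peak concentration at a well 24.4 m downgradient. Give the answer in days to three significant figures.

For the 1D instantaneous-source solution, setting ∂C/∂t = 0 at fixed x gives v²t² + 2Dt − x² = 0, so t = (√(D² + v²x²) − D)/v².
√(D² + v²x²) = √(0.313² + 1.53² × 24.4²) = 37.33; v² = 2.3409.
t = (37.33 − 0.313)/2.3409 = 15.8 days (vs. the pure-advection estimate x/v = 15.9 d).

15.8 days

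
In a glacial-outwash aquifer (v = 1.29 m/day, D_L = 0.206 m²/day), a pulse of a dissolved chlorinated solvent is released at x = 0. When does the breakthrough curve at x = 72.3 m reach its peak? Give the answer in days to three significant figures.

55.9 days

For the 1D instantaneous-source solution, setting ∂C/∂t = 0 at fixed x gives v²t² + 2Dt − x² = 0, so t = (√(D² + v²x²) − D)/v².
√(D² + v²x²) = √(0.206² + 1.29² × 72.3²) = 93.27; v² = 1.6641.
t = (93.27 − 0.206)/1.6641 = 55.9 days (vs. the pure-advection estimate x/v = 56.0 d).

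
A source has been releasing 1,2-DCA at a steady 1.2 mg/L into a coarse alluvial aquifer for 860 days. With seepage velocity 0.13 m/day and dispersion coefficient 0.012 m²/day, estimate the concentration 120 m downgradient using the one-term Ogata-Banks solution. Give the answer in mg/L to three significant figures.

0.0427 mg/L

For a continuous step input, C/C₀ ≈ ½·erfc((x−vt)/(2√(Dt))).
vt = 0.13 × 860 = 111.8 m and 2√(Dt) = 2√(0.012 × 860) = 6.425 m.
Argument (x−vt)/(2√(Dt)) = (120 − 111.8)/6.425 = 1.276; ½·erfc(1.276) = 0.03557.
C = 1.2 × 0.03557 = 0.0427 mg/L.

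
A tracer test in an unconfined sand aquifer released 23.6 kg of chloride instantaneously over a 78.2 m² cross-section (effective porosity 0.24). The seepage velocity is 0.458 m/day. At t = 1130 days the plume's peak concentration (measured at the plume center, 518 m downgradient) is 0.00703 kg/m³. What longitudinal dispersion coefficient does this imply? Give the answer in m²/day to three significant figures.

At the plume center C_max = M/(n_e·A·√(4πDt)), so D = M²/(4πt·(n_e·A·C_max)²).
n_e·A·C_max = 0.24 × 78.2 × 0.00703 = 0.1319 kg/m.
D = 23.6²/(4π × 1130 × 0.1319²) = 2.25 m²/day.

2.25 m²/day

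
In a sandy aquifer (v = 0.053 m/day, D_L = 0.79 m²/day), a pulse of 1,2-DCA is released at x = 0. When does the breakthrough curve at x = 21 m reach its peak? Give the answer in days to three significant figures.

205 days

For the 1D instantaneous-source solution, setting ∂C/∂t = 0 at fixed x gives v²t² + 2Dt − x² = 0, so t = (√(D² + v²x²) − D)/v².
√(D² + v²x²) = √(0.79² + 0.053² × 21²) = 1.365; v² = 0.002809.
t = (1.365 − 0.79)/0.002809 = 205 days (vs. the pure-advection estimate x/v = 396 d).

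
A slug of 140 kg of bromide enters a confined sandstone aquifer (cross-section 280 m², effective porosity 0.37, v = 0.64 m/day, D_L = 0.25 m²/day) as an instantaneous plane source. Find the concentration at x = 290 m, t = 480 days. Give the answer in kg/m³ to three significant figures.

0.0188 kg/m³

For an instantaneous plane source, C(x,t) = M/(n_e·A·√(4πDt)) · exp(−(x−vt)²/(4Dt)), with n_e·A the pore (flow) area.
Plume center vt = 0.64 × 480 = 307.2 m, so the well at 290 m is 17.2 m upgradient of the peak.
√(4πDt) = 38.83 m, giving peak height M/(n_e·A·√(4πDt)) = 140/(0.37 × 280 × 38.83) = 0.03480 kg/m³.
(x−vt)²/(4Dt) = (-17.2)²/(4 × 0.25 × 480) = 0.6163; exp(−0.6163) = 0.5399.
C = 0.03480 × 0.5399 = 0.0188 kg/m³.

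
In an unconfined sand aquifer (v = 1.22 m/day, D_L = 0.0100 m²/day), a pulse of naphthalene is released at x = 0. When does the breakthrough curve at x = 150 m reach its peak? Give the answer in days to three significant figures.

123 days

For the 1D instantaneous-source solution, setting ∂C/∂t = 0 at fixed x gives v²t² + 2Dt − x² = 0, so t = (√(D² + v²x²) − D)/v².
√(D² + v²x²) = √(0.0100² + 1.22² × 150²) = 183.0; v² = 1.4884.
t = (183.0 − 0.0100)/1.4884 = 123 days (vs. the pure-advection estimate x/v = 123 d).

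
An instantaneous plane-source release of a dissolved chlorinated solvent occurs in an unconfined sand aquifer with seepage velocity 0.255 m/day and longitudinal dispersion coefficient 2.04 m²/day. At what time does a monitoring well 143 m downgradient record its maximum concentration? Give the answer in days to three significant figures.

For the 1D instantaneous-source solution, setting ∂C/∂t = 0 at fixed x gives v²t² + 2Dt − x² = 0, so t = (√(D² + v²x²) − D)/v².
√(D² + v²x²) = √(2.04² + 0.255² × 143²) = 36.52; v² = 0.065025.
t = (36.52 − 2.04)/0.065025 = 530 days (vs. the pure-advection estimate x/v = 561 d).

530 days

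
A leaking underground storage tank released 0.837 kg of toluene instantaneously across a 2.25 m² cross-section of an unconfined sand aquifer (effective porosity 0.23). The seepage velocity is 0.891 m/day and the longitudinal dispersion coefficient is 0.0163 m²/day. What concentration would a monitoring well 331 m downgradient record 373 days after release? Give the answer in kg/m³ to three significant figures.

0.172 kg/m³

For an instantaneous plane source, C(x,t) = M/(n_e·A·√(4πDt)) · exp(−(x−vt)²/(4Dt)), with n_e·A the pore (flow) area.
Plume center vt = 0.891 × 373 = 332.343 m, so the well at 331 m is 1.343 m upgradient of the peak.
√(4πDt) = 8.741 m, giving peak height M/(n_e·A·√(4πDt)) = 0.837/(0.23 × 2.25 × 8.741) = 0.1850 kg/m³.
(x−vt)²/(4Dt) = (-1.343)²/(4 × 0.0163 × 373) = 0.07416; exp(−0.07416) = 0.9285.
C = 0.1850 × 0.9285 = 0.172 kg/m³.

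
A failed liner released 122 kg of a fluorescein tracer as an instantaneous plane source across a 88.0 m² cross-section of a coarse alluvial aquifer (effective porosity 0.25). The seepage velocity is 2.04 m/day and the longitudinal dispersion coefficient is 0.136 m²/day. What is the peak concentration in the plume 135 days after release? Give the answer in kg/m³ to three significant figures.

The peak of an instantaneous 1D plume sits at x = vt; there the Gaussian factor is 1 and C_max = M/(n_e·A·√(4πDt)), where n_e·A is the pore area the mass is dissolved in.
√(4πDt) = √(4π × 0.136 × 135) = 15.19 m, so C_max = 122/(0.25 × 88.0 × 15.19) = 0.365 kg/m³.

0.365 kg/m³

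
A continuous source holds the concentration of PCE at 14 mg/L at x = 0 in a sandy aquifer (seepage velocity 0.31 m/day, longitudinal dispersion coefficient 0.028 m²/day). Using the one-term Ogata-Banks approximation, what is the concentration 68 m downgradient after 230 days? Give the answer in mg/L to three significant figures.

11.5 mg/L

For a continuous step input, C/C₀ ≈ ½·erfc((x−vt)/(2√(Dt))).
vt = 0.31 × 230 = 71.3 m and 2√(Dt) = 2√(0.028 × 230) = 5.075 m.
Argument (x−vt)/(2√(Dt)) = (68 − 71.3)/5.075 = -0.6502; ½·erfc(-0.6502) = 0.8211.
C = 14 × 0.8211 = 11.5 mg/L.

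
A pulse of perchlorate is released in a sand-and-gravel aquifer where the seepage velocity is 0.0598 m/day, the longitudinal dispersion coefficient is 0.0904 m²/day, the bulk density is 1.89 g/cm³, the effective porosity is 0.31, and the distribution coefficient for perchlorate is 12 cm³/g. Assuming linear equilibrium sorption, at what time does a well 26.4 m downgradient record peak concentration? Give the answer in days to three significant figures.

30900 days

Retardation factor R = 1 + ρ_b·K_d/n = 1 + 1.89 × 12/0.31 = 74.16.
Sorption retards both mechanisms: v_R = v/R = 0.0008064 m/day, D_R = D/R = 0.001219 m²/day.
Peak time from v_R²t² + 2D_R t − x² = 0: t = (√(D_R² + v_R²x²) − D_R)/v_R².
√(D_R² + v_R²x²) = √(0.001219² + 0.0008064² × 26.4²) = 0.02132; v_R² = 6.503e-07.
t = (0.02132 − 0.001219)/6.503e-07 = 30900 days.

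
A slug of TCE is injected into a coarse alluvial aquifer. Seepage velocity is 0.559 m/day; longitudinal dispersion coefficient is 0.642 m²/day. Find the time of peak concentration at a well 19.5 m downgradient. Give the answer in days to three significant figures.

32.9 days

For the 1D instantaneous-source solution, setting ∂C/∂t = 0 at fixed x gives v²t² + 2Dt − x² = 0, so t = (√(D² + v²x²) − D)/v².
√(D² + v²x²) = √(0.642² + 0.559² × 19.5²) = 10.92; v² = 0.312481.
t = (10.92 − 0.642)/0.312481 = 32.9 days (vs. the pure-advection estimate x/v = 34.9 d).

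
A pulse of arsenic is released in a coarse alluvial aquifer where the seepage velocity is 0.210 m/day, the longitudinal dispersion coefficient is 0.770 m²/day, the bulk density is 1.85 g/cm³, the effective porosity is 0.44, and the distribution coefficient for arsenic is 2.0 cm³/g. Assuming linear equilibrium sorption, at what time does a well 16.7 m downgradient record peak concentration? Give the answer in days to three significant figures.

Retardation factor R = 1 + ρ_b·K_d/n = 1 + 1.85 × 2.0/0.44 = 9.409.
Sorption retards both mechanisms: v_R = v/R = 0.02232 m/day, D_R = D/R = 0.08184 m²/day.
Peak time from v_R²t² + 2D_R t − x² = 0: t = (√(D_R² + v_R²x²) − D_R)/v_R².
√(D_R² + v_R²x²) = √(0.08184² + 0.02232² × 16.7²) = 0.3816; v_R² = 0.0004982.
t = (0.3816 − 0.08184)/0.0004982 = 602 days.

602 days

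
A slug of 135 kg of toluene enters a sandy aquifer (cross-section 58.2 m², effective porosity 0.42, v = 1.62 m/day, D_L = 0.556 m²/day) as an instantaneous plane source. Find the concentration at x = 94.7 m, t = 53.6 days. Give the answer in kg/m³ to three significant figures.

0.170 kg/m³

For an instantaneous plane source, C(x,t) = M/(n_e·A·√(4πDt)) · exp(−(x−vt)²/(4Dt)), with n_e·A the pore (flow) area.
Plume center vt = 1.62 × 53.6 = 86.832 m, so the well at 94.7 m is 7.868 m downgradient of the peak.
√(4πDt) = 19.35 m, giving peak height M/(n_e·A·√(4πDt)) = 135/(0.42 × 58.2 × 19.35) = 0.2854 kg/m³.
(x−vt)²/(4Dt) = (7.868)²/(4 × 0.556 × 53.6) = 0.5193; exp(−0.5193) = 0.5949.
C = 0.2854 × 0.5949 = 0.170 kg/m³.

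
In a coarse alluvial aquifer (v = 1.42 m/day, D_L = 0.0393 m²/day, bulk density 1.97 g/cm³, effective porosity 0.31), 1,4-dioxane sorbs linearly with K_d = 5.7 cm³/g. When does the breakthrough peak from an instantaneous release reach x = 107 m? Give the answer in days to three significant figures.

2800 days

Retardation factor R = 1 + ρ_b·K_d/n = 1 + 1.97 × 5.7/0.31 = 37.22.
Sorption retards both mechanisms: v_R = v/R = 0.03815 m/day, D_R = D/R = 0.001056 m²/day.
Peak time from v_R²t² + 2D_R t − x² = 0: t = (√(D_R² + v_R²x²) − D_R)/v_R².
√(D_R² + v_R²x²) = √(0.001056² + 0.03815² × 107²) = 4.082; v_R² = 0.001455.
t = (4.082 − 0.001056)/0.001455 = 2800 days.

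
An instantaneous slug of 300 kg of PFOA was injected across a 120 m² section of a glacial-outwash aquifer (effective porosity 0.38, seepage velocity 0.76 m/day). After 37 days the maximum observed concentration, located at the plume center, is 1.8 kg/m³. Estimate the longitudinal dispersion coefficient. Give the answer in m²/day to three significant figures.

0.0287 m²/day

At the plume center C_max = M/(n_e·A·√(4πDt)), so D = M²/(4πt·(n_e·A·C_max)²).
n_e·A·C_max = 0.38 × 120 × 1.8 = 82.08 kg/m.
D = 300²/(4π × 37 × 82.08²) = 0.0287 m²/day.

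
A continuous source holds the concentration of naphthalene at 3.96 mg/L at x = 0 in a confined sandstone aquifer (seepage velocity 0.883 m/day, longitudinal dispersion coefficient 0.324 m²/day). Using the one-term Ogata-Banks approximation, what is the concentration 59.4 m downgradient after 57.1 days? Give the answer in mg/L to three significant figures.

0.277 mg/L

For a continuous step input, C/C₀ ≈ ½·erfc((x−vt)/(2√(Dt))).
vt = 0.883 × 57.1 = 50.4193 m and 2√(Dt) = 2√(0.324 × 57.1) = 8.602 m.
Argument (x−vt)/(2√(Dt)) = (59.4 − 50.4193)/8.602 = 1.044; ½·erfc(1.044) = 0.06991.
C = 3.96 × 0.06991 = 0.277 mg/L.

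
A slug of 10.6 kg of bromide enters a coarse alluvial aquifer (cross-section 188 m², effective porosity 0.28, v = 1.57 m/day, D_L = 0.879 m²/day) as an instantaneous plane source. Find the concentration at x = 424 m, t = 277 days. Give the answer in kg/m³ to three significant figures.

For an instantaneous plane source, C(x,t) = M/(n_e·A·√(4πDt)) · exp(−(x−vt)²/(4Dt)), with n_e·A the pore (flow) area.
Plume center vt = 1.57 × 277 = 434.89 m, so the well at 424 m is 10.89 m upgradient of the peak.
√(4πDt) = 55.31 m, giving peak height M/(n_e·A·√(4πDt)) = 10.6/(0.28 × 188 × 55.31) = 0.003641 kg/m³.
(x−vt)²/(4Dt) = (-10.89)²/(4 × 0.879 × 277) = 0.1218; exp(−0.1218) = 0.8853.
C = 0.003641 × 0.8853 = 0.00322 kg/m³.

0.00322 kg/m³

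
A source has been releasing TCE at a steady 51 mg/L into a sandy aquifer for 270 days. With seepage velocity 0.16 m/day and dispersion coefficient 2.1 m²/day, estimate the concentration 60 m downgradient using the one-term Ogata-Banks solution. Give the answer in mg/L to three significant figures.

For a continuous step input, C/C₀ ≈ ½·erfc((x−vt)/(2√(Dt))).
vt = 0.16 × 270 = 43.2 m and 2√(Dt) = 2√(2.1 × 270) = 47.62 m.
Argument (x−vt)/(2√(Dt)) = (60 − 43.2)/47.62 = 0.3528; ½·erfc(0.3528) = 0.3089.
C = 51 × 0.3089 = 15.8 mg/L.

15.8 mg/L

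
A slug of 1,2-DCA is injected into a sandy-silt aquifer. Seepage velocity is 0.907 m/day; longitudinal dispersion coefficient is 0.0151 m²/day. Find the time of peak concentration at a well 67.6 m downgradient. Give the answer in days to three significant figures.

74.5 days

For the 1D instantaneous-source solution, setting ∂C/∂t = 0 at fixed x gives v²t² + 2Dt − x² = 0, so t = (√(D² + v²x²) − D)/v².
√(D² + v²x²) = √(0.0151² + 0.907² × 67.6²) = 61.31; v² = 0.822649.
t = (61.31 − 0.0151)/0.822649 = 74.5 days (vs. the pure-advection estimate x/v = 74.5 d).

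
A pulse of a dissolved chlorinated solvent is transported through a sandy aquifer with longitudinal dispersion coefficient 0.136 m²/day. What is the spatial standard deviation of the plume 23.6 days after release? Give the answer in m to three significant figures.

Dispersive spreading gives a Gaussian with σ² = 2Dt; advection only shifts the center.
σ = √(2 × 0.136 × 23.6) = 2.53 m.

2.53 m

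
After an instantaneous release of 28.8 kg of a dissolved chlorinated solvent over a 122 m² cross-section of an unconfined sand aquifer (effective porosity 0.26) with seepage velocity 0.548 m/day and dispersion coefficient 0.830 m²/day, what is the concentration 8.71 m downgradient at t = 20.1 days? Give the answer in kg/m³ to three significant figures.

For an instantaneous plane source, C(x,t) = M/(n_e·A·√(4πDt)) · exp(−(x−vt)²/(4Dt)), with n_e·A the pore (flow) area.
Plume center vt = 0.548 × 20.1 = 11.0148 m, so the well at 8.71 m is 2.3048 m upgradient of the peak.
√(4πDt) = 14.48 m, giving peak height M/(n_e·A·√(4πDt)) = 28.8/(0.26 × 122 × 14.48) = 0.06270 kg/m³.
(x−vt)²/(4Dt) = (-2.3048)²/(4 × 0.830 × 20.1) = 0.07960; exp(−0.07960) = 0.9235.
C = 0.06270 × 0.9235 = 0.0579 kg/m³.

0.0579 kg/m³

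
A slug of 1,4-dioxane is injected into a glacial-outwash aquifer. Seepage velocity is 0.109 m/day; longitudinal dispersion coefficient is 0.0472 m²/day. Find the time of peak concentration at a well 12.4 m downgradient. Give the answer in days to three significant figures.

110 days

For the 1D instantaneous-source solution, setting ∂C/∂t = 0 at fixed x gives v²t² + 2Dt − x² = 0, so t = (√(D² + v²x²) − D)/v².
√(D² + v²x²) = √(0.0472² + 0.109² × 12.4²) = 1.352; v² = 0.011881.
t = (1.352 − 0.0472)/0.011881 = 110 days (vs. the pure-advection estimate x/v = 114 d).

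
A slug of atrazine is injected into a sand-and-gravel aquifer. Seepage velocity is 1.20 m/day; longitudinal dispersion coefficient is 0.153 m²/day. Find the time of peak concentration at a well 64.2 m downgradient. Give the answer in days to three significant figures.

For the 1D instantaneous-source solution, setting ∂C/∂t = 0 at fixed x gives v²t² + 2Dt − x² = 0, so t = (√(D² + v²x²) − D)/v².
√(D² + v²x²) = √(0.153² + 1.20² × 64.2²) = 77.04; v² = 1.44.
t = (77.04 − 0.153)/1.44 = 53.4 days (vs. the pure-advection estimate x/v = 53.5 d).

53.4 days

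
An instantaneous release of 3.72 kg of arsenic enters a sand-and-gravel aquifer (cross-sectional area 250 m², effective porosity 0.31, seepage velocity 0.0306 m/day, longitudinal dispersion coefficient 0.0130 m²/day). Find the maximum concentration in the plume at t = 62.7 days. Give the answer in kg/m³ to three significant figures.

The peak of an instantaneous 1D plume sits at x = vt; there the Gaussian factor is 1 and C_max = M/(n_e·A·√(4πDt)), where n_e·A is the pore area the mass is dissolved in.
√(4πDt) = √(4π × 0.0130 × 62.7) = 3.200 m, so C_max = 3.72/(0.31 × 250 × 3.200) = 0.0150 kg/m³.

0.0150 kg/m³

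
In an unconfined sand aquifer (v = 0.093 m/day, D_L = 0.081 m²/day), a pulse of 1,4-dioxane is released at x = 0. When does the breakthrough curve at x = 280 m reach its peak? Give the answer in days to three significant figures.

3000 days

For the 1D instantaneous-source solution, setting ∂C/∂t = 0 at fixed x gives v²t² + 2Dt − x² = 0, so t = (√(D² + v²x²) − D)/v².
√(D² + v²x²) = √(0.081² + 0.093² × 280²) = 26.04; v² = 0.008649.
t = (26.04 − 0.081)/0.008649 = 3000 days (vs. the pure-advection estimate x/v = 3010 d).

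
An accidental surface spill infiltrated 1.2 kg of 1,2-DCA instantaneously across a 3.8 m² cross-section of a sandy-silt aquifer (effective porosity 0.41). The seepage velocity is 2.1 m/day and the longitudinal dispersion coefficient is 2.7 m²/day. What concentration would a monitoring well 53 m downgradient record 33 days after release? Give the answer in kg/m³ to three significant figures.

0.0109 kg/m³

For an instantaneous plane source, C(x,t) = M/(n_e·A·√(4πDt)) · exp(−(x−vt)²/(4Dt)), with n_e·A the pore (flow) area.
Plume center vt = 2.1 × 33 = 69.3 m, so the well at 53 m is 16.3 m upgradient of the peak.
√(4πDt) = 33.46 m, giving peak height M/(n_e·A·√(4πDt)) = 1.2/(0.41 × 3.8 × 33.46) = 0.02302 kg/m³.
(x−vt)²/(4Dt) = (-16.3)²/(4 × 2.7 × 33) = 0.7455; exp(−0.7455) = 0.4745.
C = 0.02302 × 0.4745 = 0.0109 kg/m³.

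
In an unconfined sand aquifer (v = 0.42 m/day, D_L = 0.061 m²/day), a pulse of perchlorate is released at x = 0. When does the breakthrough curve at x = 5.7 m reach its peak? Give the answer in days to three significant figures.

For the 1D instantaneous-source solution, setting ∂C/∂t = 0 at fixed x gives v²t² + 2Dt − x² = 0, so t = (√(D² + v²x²) − D)/v².
√(D² + v²x²) = √(0.061² + 0.42² × 5.7²) = 2.395; v² = 0.1764.
t = (2.395 − 0.061)/0.1764 = 13.2 days (vs. the pure-advection estimate x/v = 13.6 d).

13.2 days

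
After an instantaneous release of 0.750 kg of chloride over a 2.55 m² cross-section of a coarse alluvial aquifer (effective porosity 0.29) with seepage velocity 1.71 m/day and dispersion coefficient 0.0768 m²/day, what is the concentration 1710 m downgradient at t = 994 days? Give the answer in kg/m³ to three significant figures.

For an instantaneous plane source, C(x,t) = M/(n_e·A·√(4πDt)) · exp(−(x−vt)²/(4Dt)), with n_e·A the pore (flow) area.
Plume center vt = 1.71 × 994 = 1699.74 m, so the well at 1710 m is 10.26 m downgradient of the peak.
√(4πDt) = 30.97 m, giving peak height M/(n_e·A·√(4πDt)) = 0.750/(0.29 × 2.55 × 30.97) = 0.03275 kg/m³.
(x−vt)²/(4Dt) = (10.26)²/(4 × 0.0768 × 994) = 0.3447; exp(−0.3447) = 0.7084.
C = 0.03275 × 0.7084 = 0.0232 kg/m³.

0.0232 kg/m³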